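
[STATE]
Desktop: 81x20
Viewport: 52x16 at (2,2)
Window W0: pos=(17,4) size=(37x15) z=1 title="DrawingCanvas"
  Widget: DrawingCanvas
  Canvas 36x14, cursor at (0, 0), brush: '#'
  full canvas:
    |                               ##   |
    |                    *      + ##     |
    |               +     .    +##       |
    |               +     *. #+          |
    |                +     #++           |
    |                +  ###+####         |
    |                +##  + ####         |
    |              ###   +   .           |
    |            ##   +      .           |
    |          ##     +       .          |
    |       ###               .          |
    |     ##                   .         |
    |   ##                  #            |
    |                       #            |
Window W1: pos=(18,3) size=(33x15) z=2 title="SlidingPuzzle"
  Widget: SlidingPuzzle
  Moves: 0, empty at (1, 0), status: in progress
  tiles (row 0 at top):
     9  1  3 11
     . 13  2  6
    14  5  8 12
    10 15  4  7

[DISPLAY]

                                                    
                ┏━━━━━━━━━━━━━━━━━━━━━━━━━━━━━━━┓   
               ┏┃ SlidingPuzzle                 ┃━━┓
               ┃┠───────────────────────────────┨  ┃
               ┠┃┌────┬────┬────┬────┐          ┃──┨
               ┃┃│  9 │  1 │  3 │ 11 │          ┃  ┃
               ┃┃├────┼────┼────┼────┤          ┃  ┃
               ┃┃│    │ 13 │  2 │  6 │          ┃  ┃
               ┃┃├────┼────┼────┼────┤          ┃  ┃
               ┃┃│ 14 │  5 │  8 │ 12 │          ┃  ┃
               ┃┃├────┼────┼────┼────┤          ┃  ┃
               ┃┃│ 10 │ 15 │  4 │  7 │          ┃  ┃
               ┃┃└────┴────┴────┴────┘          ┃  ┃
               ┃┃Moves: 0                       ┃  ┃
               ┃┃                               ┃  ┃
               ┃┗━━━━━━━━━━━━━━━━━━━━━━━━━━━━━━━┛  ┃


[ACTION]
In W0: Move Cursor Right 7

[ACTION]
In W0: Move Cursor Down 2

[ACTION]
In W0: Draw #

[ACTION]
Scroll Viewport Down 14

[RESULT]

               ┏┃ SlidingPuzzle                 ┃━━┓
               ┃┠───────────────────────────────┨  ┃
               ┠┃┌────┬────┬────┬────┐          ┃──┨
               ┃┃│  9 │  1 │  3 │ 11 │          ┃  ┃
               ┃┃├────┼────┼────┼────┤          ┃  ┃
               ┃┃│    │ 13 │  2 │  6 │          ┃  ┃
               ┃┃├────┼────┼────┼────┤          ┃  ┃
               ┃┃│ 14 │  5 │  8 │ 12 │          ┃  ┃
               ┃┃├────┼────┼────┼────┤          ┃  ┃
               ┃┃│ 10 │ 15 │  4 │  7 │          ┃  ┃
               ┃┃└────┴────┴────┴────┘          ┃  ┃
               ┃┃Moves: 0                       ┃  ┃
               ┃┃                               ┃  ┃
               ┃┗━━━━━━━━━━━━━━━━━━━━━━━━━━━━━━━┛  ┃
               ┗━━━━━━━━━━━━━━━━━━━━━━━━━━━━━━━━━━━┛
                                                    


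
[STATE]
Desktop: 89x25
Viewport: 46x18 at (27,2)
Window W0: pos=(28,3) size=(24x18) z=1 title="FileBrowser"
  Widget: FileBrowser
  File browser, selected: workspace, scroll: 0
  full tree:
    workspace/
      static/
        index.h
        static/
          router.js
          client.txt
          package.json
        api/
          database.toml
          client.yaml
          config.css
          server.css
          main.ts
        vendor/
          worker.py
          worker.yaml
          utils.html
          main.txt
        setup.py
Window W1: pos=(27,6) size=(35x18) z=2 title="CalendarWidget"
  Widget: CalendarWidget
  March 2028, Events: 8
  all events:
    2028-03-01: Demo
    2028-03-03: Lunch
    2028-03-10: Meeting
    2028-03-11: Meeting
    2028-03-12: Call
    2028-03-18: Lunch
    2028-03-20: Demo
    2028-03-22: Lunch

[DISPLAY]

                                              
 ┏━━━━━━━━━━━━━━━━━━━━━━┓                     
 ┃ FileBrowser          ┃                     
 ┠──────────────────────┨                     
┏━━━━━━━━━━━━━━━━━━━━━━━━━━━━━━━━━┓           
┃ CalendarWidget                  ┃           
┠─────────────────────────────────┨           
┃            March 2028           ┃           
┃Mo Tu We Th Fr Sa Su             ┃           
┃       1*  2  3*  4  5           ┃           
┃ 6  7  8  9 10* 11* 12*          ┃           
┃13 14 15 16 17 18* 19            ┃           
┃20* 21 22* 23 24 25 26           ┃           
┃27 28 29 30 31                   ┃           
┃                                 ┃           
┃                                 ┃           
┃                                 ┃           
┃                                 ┃           


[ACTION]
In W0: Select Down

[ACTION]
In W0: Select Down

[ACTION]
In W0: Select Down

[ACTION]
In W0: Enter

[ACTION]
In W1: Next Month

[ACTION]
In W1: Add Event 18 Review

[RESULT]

                                              
 ┏━━━━━━━━━━━━━━━━━━━━━━┓                     
 ┃ FileBrowser          ┃                     
 ┠──────────────────────┨                     
┏━━━━━━━━━━━━━━━━━━━━━━━━━━━━━━━━━┓           
┃ CalendarWidget                  ┃           
┠─────────────────────────────────┨           
┃            April 2028           ┃           
┃Mo Tu We Th Fr Sa Su             ┃           
┃                1  2             ┃           
┃ 3  4  5  6  7  8  9             ┃           
┃10 11 12 13 14 15 16             ┃           
┃17 18* 19 20 21 22 23            ┃           
┃24 25 26 27 28 29 30             ┃           
┃                                 ┃           
┃                                 ┃           
┃                                 ┃           
┃                                 ┃           


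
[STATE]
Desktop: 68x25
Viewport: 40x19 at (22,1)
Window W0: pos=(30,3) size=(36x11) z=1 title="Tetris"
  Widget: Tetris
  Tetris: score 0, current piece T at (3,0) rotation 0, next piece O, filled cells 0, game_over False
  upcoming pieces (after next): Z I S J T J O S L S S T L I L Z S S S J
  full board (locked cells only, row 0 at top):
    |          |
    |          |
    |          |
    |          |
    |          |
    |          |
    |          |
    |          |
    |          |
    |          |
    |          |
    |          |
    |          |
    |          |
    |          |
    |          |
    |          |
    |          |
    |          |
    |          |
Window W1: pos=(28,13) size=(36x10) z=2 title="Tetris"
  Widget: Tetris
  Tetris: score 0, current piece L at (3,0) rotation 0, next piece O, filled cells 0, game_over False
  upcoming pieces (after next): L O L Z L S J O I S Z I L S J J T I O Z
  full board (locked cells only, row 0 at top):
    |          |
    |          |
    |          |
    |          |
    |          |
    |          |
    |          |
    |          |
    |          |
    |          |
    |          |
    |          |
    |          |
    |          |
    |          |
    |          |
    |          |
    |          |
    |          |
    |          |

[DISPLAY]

                                        
                                        
        ┏━━━━━━━━━━━━━━━━━━━━━━━━━━━━━━━
        ┃ Tetris                        
        ┠───────────────────────────────
        ┃          │Next:               
        ┃          │▓▓                  
        ┃          │▓▓                  
        ┃          │                    
        ┃          │                    
        ┃          │                    
        ┃          │Score:              
      ┏━━━━━━━━━━━━━━━━━━━━━━━━━━━━━━━━━
      ┃ Tetris                          
      ┠─────────────────────────────────
      ┃          │Next:                 
      ┃          │▓▓                    
      ┃          │▓▓                    
      ┃          │                      


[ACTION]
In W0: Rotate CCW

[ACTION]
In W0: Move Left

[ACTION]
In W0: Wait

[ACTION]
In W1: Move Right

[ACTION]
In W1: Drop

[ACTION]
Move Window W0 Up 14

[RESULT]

        ┃ Tetris                        
        ┠───────────────────────────────
        ┃          │Next:               
        ┃          │▓▓                  
        ┃          │▓▓                  
        ┃          │                    
        ┃          │                    
        ┃          │                    
        ┃          │Score:              
        ┗━━━━━━━━━━━━━━━━━━━━━━━━━━━━━━━
                                        
                                        
      ┏━━━━━━━━━━━━━━━━━━━━━━━━━━━━━━━━━
      ┃ Tetris                          
      ┠─────────────────────────────────
      ┃          │Next:                 
      ┃          │▓▓                    
      ┃          │▓▓                    
      ┃          │                      


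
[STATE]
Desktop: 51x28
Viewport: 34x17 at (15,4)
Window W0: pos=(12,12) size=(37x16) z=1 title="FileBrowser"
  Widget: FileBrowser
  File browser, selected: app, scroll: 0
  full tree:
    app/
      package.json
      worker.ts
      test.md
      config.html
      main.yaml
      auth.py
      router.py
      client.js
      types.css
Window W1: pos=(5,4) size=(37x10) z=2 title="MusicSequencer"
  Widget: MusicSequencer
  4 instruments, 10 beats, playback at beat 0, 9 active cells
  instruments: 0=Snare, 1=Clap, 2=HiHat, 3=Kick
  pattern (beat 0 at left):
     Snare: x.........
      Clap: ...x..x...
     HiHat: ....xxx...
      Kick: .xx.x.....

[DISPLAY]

━━━━━━━━━━━━━━━━━━━━━━━━━━┓       
uencer                    ┃       
──────────────────────────┨       
3456789                   ┃       
·······                   ┃       
█··█···                   ┃       
·███···                   ┃       
·█·····                   ┃       
                          ┃━━━━━━┓
━━━━━━━━━━━━━━━━━━━━━━━━━━┛      ┃
─────────────────────────────────┨
[-] app/                         ┃
  package.json                   ┃
  worker.ts                      ┃
  test.md                        ┃
  config.html                    ┃
  main.yaml                      ┃


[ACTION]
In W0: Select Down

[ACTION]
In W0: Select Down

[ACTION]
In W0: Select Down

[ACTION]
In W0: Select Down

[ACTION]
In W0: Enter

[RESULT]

━━━━━━━━━━━━━━━━━━━━━━━━━━┓       
uencer                    ┃       
──────────────────────────┨       
3456789                   ┃       
·······                   ┃       
█··█···                   ┃       
·███···                   ┃       
·█·····                   ┃       
                          ┃━━━━━━┓
━━━━━━━━━━━━━━━━━━━━━━━━━━┛      ┃
─────────────────────────────────┨
[-] app/                         ┃
  package.json                   ┃
  worker.ts                      ┃
  test.md                        ┃
> config.html                    ┃
  main.yaml                      ┃


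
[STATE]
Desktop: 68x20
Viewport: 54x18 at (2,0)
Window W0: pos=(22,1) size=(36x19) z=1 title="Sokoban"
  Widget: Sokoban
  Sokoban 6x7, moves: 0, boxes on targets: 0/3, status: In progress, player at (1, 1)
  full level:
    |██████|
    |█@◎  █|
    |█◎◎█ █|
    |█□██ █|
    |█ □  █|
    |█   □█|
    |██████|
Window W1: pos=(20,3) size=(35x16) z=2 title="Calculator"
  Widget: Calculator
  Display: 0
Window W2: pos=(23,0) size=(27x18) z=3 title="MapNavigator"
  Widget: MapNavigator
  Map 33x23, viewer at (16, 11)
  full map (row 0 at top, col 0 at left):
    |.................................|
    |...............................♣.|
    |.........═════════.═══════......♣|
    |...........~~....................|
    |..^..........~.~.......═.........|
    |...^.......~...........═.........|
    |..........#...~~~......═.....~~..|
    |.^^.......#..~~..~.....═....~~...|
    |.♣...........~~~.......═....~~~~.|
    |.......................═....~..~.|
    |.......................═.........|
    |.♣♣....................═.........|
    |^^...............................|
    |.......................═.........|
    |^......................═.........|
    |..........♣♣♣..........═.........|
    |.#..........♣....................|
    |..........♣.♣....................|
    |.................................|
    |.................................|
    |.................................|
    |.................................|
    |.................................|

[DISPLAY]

                     ┏━━━━━━━━━━━━━━━━━━━━━━━━━┓      
                    ┏┃ MapNavigator            ┃━━━━━━
                    ┃┠─────────────────────────┨      
                  ┏━━┃.........~.~.......═.....┃━━━━┓─
                  ┃ C┃.......~...........═.....┃    ┃ 
                  ┠──┃......#...~~~......═.....┃────┨ 
                  ┃  ┃......#..~~..~.....═....~┃   0┃ 
                  ┃┌─┃.........~~~.......═....~┃    ┃ 
                  ┃│ ┃...................═....~┃    ┃ 
                  ┃├─┃...................═.....┃    ┃ 
                  ┃│ ┃............@......═.....┃    ┃ 
                  ┃├─┃.........................┃    ┃ 
                  ┃│ ┃...................═.....┃    ┃ 
                  ┃├─┃...................═.....┃    ┃ 
                  ┃│ ┃......♣♣♣..........═.....┃    ┃ 
                  ┃├─┃........♣................┃    ┃ 
                  ┃│ ┃......♣.♣................┃    ┃ 
                  ┃└─┗━━━━━━━━━━━━━━━━━━━━━━━━━┛    ┃ 


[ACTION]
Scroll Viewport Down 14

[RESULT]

                    ┃┠─────────────────────────┨      
                  ┏━━┃.........~.~.......═.....┃━━━━┓─
                  ┃ C┃.......~...........═.....┃    ┃ 
                  ┠──┃......#...~~~......═.....┃────┨ 
                  ┃  ┃......#..~~..~.....═....~┃   0┃ 
                  ┃┌─┃.........~~~.......═....~┃    ┃ 
                  ┃│ ┃...................═....~┃    ┃ 
                  ┃├─┃...................═.....┃    ┃ 
                  ┃│ ┃............@......═.....┃    ┃ 
                  ┃├─┃.........................┃    ┃ 
                  ┃│ ┃...................═.....┃    ┃ 
                  ┃├─┃...................═.....┃    ┃ 
                  ┃│ ┃......♣♣♣..........═.....┃    ┃ 
                  ┃├─┃........♣................┃    ┃ 
                  ┃│ ┃......♣.♣................┃    ┃ 
                  ┃└─┗━━━━━━━━━━━━━━━━━━━━━━━━━┛    ┃ 
                  ┗━━━━━━━━━━━━━━━━━━━━━━━━━━━━━━━━━┛ 
                    ┗━━━━━━━━━━━━━━━━━━━━━━━━━━━━━━━━━


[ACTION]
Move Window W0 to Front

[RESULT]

                    ┃ Sokoban                         
                  ┏━┠─────────────────────────────────
                  ┃ ┃██████                           
                  ┠─┃█@◎  █                           
                  ┃ ┃█◎◎█ █                           
                  ┃┌┃█□██ █                           
                  ┃│┃█ □  █                           
                  ┃├┃█   □█                           
                  ┃│┃██████                           
                  ┃├┃Moves: 0  0/3                    
                  ┃│┃                                 
                  ┃├┃                                 
                  ┃│┃                                 
                  ┃├┃                                 
                  ┃│┃                                 
                  ┃└┃                                 
                  ┗━┃                                 
                    ┗━━━━━━━━━━━━━━━━━━━━━━━━━━━━━━━━━


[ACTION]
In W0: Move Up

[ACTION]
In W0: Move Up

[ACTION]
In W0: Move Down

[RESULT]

                    ┃ Sokoban                         
                  ┏━┠─────────────────────────────────
                  ┃ ┃██████                           
                  ┠─┃█ ◎  █                           
                  ┃ ┃█+◎█ █                           
                  ┃┌┃█□██ █                           
                  ┃│┃█ □  █                           
                  ┃├┃█   □█                           
                  ┃│┃██████                           
                  ┃├┃Moves: 1  0/3                    
                  ┃│┃                                 
                  ┃├┃                                 
                  ┃│┃                                 
                  ┃├┃                                 
                  ┃│┃                                 
                  ┃└┃                                 
                  ┗━┃                                 
                    ┗━━━━━━━━━━━━━━━━━━━━━━━━━━━━━━━━━


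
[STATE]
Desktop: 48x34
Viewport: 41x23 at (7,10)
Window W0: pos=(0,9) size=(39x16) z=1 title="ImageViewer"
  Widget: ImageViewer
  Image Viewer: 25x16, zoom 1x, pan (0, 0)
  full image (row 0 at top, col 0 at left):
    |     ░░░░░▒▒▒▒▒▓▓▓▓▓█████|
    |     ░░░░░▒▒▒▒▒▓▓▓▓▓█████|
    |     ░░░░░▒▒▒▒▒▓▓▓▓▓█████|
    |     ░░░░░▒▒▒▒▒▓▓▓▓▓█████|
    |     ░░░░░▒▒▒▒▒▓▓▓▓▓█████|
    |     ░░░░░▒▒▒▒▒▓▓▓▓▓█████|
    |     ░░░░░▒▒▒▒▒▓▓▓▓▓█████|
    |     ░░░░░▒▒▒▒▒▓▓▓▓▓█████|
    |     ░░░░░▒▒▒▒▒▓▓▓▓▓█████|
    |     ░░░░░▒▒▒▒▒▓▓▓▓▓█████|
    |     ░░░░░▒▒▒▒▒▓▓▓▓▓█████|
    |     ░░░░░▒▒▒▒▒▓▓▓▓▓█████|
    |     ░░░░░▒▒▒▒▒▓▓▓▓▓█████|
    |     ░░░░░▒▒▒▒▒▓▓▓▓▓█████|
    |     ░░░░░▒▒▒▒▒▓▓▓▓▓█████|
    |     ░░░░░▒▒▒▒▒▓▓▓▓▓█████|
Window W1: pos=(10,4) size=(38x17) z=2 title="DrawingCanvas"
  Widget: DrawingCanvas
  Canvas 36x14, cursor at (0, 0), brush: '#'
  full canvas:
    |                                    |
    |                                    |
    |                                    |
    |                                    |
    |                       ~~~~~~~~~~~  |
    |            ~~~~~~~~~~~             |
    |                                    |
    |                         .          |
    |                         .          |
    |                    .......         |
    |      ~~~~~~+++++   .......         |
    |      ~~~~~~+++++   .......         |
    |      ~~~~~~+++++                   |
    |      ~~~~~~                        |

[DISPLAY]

Vie┃                                    ┃
───┃                       ~~~~~~~~~~~  ┃
░░░┃            ~~~~~~~~~~~             ┃
░░░┃                                    ┃
░░░┃                         .          ┃
░░░┃                         .          ┃
░░░┃                    .......         ┃
░░░┃      ~~~~~~+++++   .......         ┃
░░░┃      ~~~~~~+++++   .......         ┃
░░░┃      ~~~~~~+++++                   ┃
░░░┗━━━━━━━━━━━━━━━━━━━━━━━━━━━━━━━━━━━━┛
░░░░▒▒▒▒▒▓▓▓▓▓█████            ┃         
░░░░▒▒▒▒▒▓▓▓▓▓█████            ┃         
░░░░▒▒▒▒▒▓▓▓▓▓█████            ┃         
━━━━━━━━━━━━━━━━━━━━━━━━━━━━━━━┛         
                                         
                                         
                                         
                                         
                                         
                                         
                                         
                                         


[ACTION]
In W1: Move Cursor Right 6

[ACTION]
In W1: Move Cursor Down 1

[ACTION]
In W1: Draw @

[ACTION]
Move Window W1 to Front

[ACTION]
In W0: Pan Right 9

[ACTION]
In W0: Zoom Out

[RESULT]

Vie┃                                    ┃
───┃                       ~~~~~~~~~~~  ┃
▓▓▓┃            ~~~~~~~~~~~             ┃
▓▓▓┃                                    ┃
▓▓▓┃                         .          ┃
▓▓▓┃                         .          ┃
▓▓▓┃                    .......         ┃
▓▓▓┃      ~~~~~~+++++   .......         ┃
▓▓▓┃      ~~~~~~+++++   .......         ┃
▓▓▓┃      ~~~~~~+++++                   ┃
▓▓▓┗━━━━━━━━━━━━━━━━━━━━━━━━━━━━━━━━━━━━┛
▓▓▓▓▓█████                     ┃         
▓▓▓▓▓█████                     ┃         
▓▓▓▓▓█████                     ┃         
━━━━━━━━━━━━━━━━━━━━━━━━━━━━━━━┛         
                                         
                                         
                                         
                                         
                                         
                                         
                                         
                                         


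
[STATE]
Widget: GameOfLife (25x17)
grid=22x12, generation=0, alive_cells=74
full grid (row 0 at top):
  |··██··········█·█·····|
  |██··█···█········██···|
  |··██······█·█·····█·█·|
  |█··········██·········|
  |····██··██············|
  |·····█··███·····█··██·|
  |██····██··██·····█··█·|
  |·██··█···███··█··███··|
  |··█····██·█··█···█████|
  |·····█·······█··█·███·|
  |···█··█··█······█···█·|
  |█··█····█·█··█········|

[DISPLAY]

Gen: 0                   
··██··········█·█·····   
██··█···█········██···   
··██······█·█·····█·█·   
█··········██·········   
····██··██············   
·····█··███·····█··██·   
██····██··██·····█··█·   
·██··█···███··█··███··   
··█····██·█··█···█████   
·····█·······█··█·███·   
···█··█··█······█···█·   
█··█····█·█··█········   
                         
                         
                         
                         


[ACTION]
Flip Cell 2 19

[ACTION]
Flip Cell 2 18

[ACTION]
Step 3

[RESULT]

Gen: 3                   
·███··············█···   
█···············██····   
·███·····██···········   
·██······██···········   
··█·····███···········   
·█·█·██···········██·█   
█····██·········███···   
█······█····██·█··██·█   
·██·█·██··█···█·······   
·····██·█····███·█····   
······█···███···█·····   
······················   
                         
                         
                         
                         


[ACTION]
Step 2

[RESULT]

Gen: 5                   
·█····················   
█·█···················   
··········█···········   
···········█··········   
··█████████···········   
███····█·█············   
█·███··█······█·█·····   
█·····███····██·█·██··   
········██·██·····██··   
······█████···········   
······█·········█·····   
······█····█·███······   
                         
                         
                         
                         


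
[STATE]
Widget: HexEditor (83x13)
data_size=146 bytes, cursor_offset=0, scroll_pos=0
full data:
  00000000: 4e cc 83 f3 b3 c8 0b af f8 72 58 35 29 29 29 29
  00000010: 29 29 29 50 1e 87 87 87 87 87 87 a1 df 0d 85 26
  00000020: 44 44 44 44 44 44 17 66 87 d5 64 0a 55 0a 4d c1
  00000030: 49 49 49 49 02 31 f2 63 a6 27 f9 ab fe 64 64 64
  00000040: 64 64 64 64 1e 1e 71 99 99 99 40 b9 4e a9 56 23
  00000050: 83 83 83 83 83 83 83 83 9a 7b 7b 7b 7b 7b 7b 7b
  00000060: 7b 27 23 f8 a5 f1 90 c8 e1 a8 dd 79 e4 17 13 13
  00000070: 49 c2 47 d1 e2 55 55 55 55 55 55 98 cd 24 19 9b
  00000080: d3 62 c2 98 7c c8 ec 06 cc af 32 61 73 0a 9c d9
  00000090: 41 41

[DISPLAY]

00000000  4E cc 83 f3 b3 c8 0b af  f8 72 58 35 29 29 29 29  |N........rX5))))|     
00000010  29 29 29 50 1e 87 87 87  87 87 87 a1 df 0d 85 26  |)))P...........&|     
00000020  44 44 44 44 44 44 17 66  87 d5 64 0a 55 0a 4d c1  |DDDDDD.f..d.U.M.|     
00000030  49 49 49 49 02 31 f2 63  a6 27 f9 ab fe 64 64 64  |IIII.1.c.'...ddd|     
00000040  64 64 64 64 1e 1e 71 99  99 99 40 b9 4e a9 56 23  |dddd..q...@.N.V#|     
00000050  83 83 83 83 83 83 83 83  9a 7b 7b 7b 7b 7b 7b 7b  |.........{{{{{{{|     
00000060  7b 27 23 f8 a5 f1 90 c8  e1 a8 dd 79 e4 17 13 13  |{'#........y....|     
00000070  49 c2 47 d1 e2 55 55 55  55 55 55 98 cd 24 19 9b  |I.G..UUUUUU..$..|     
00000080  d3 62 c2 98 7c c8 ec 06  cc af 32 61 73 0a 9c d9  |.b..|.....2as...|     
00000090  41 41                                             |AA              |     
                                                                                   
                                                                                   
                                                                                   


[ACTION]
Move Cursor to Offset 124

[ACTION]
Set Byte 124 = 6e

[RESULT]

00000000  4e cc 83 f3 b3 c8 0b af  f8 72 58 35 29 29 29 29  |N........rX5))))|     
00000010  29 29 29 50 1e 87 87 87  87 87 87 a1 df 0d 85 26  |)))P...........&|     
00000020  44 44 44 44 44 44 17 66  87 d5 64 0a 55 0a 4d c1  |DDDDDD.f..d.U.M.|     
00000030  49 49 49 49 02 31 f2 63  a6 27 f9 ab fe 64 64 64  |IIII.1.c.'...ddd|     
00000040  64 64 64 64 1e 1e 71 99  99 99 40 b9 4e a9 56 23  |dddd..q...@.N.V#|     
00000050  83 83 83 83 83 83 83 83  9a 7b 7b 7b 7b 7b 7b 7b  |.........{{{{{{{|     
00000060  7b 27 23 f8 a5 f1 90 c8  e1 a8 dd 79 e4 17 13 13  |{'#........y....|     
00000070  49 c2 47 d1 e2 55 55 55  55 55 55 98 6E 24 19 9b  |I.G..UUUUUU.n$..|     
00000080  d3 62 c2 98 7c c8 ec 06  cc af 32 61 73 0a 9c d9  |.b..|.....2as...|     
00000090  41 41                                             |AA              |     
                                                                                   
                                                                                   
                                                                                   


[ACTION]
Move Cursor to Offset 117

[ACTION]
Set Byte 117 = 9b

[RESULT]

00000000  4e cc 83 f3 b3 c8 0b af  f8 72 58 35 29 29 29 29  |N........rX5))))|     
00000010  29 29 29 50 1e 87 87 87  87 87 87 a1 df 0d 85 26  |)))P...........&|     
00000020  44 44 44 44 44 44 17 66  87 d5 64 0a 55 0a 4d c1  |DDDDDD.f..d.U.M.|     
00000030  49 49 49 49 02 31 f2 63  a6 27 f9 ab fe 64 64 64  |IIII.1.c.'...ddd|     
00000040  64 64 64 64 1e 1e 71 99  99 99 40 b9 4e a9 56 23  |dddd..q...@.N.V#|     
00000050  83 83 83 83 83 83 83 83  9a 7b 7b 7b 7b 7b 7b 7b  |.........{{{{{{{|     
00000060  7b 27 23 f8 a5 f1 90 c8  e1 a8 dd 79 e4 17 13 13  |{'#........y....|     
00000070  49 c2 47 d1 e2 9B 55 55  55 55 55 98 6e 24 19 9b  |I.G...UUUUU.n$..|     
00000080  d3 62 c2 98 7c c8 ec 06  cc af 32 61 73 0a 9c d9  |.b..|.....2as...|     
00000090  41 41                                             |AA              |     
                                                                                   
                                                                                   
                                                                                   


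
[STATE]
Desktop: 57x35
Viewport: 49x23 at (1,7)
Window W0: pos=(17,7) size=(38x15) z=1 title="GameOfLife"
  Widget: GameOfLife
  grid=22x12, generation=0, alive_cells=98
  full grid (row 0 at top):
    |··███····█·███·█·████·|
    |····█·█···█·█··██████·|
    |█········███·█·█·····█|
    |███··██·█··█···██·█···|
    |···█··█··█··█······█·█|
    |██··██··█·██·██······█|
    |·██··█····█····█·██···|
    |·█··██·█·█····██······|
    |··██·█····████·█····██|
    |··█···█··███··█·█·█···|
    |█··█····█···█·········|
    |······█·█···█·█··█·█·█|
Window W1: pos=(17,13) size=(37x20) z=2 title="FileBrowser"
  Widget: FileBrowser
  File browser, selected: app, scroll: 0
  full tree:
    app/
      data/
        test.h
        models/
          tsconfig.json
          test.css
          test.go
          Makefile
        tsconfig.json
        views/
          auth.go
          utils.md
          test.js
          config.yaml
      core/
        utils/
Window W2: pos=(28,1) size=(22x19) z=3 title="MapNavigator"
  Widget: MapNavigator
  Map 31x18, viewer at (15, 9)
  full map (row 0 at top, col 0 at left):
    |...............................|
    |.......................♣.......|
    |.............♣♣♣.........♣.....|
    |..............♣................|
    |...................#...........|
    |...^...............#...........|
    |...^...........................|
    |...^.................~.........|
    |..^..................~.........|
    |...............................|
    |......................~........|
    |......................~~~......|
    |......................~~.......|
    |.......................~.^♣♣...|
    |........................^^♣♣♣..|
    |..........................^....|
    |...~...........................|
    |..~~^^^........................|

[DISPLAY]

                ┏━━━━━━━━━━┃..............#.....┃
                ┃ GameOfLif┃....................┃
                ┠──────────┃................~...┃
                ┃Gen: 0    ┃................~...┃
                ┃····█·█···┃..........@.........┃
                ┃█········█┃.................~..┃
                ┏━━━━━━━━━━┃.................~~~┃
                ┃ FileBrows┃.................~~.┃
                ┠──────────┃..................~.┃
                ┃> [-] app/┃...................^┃
                ┃    [+] da┃....................┃
                ┃    [+] co┃....................┃
                ┃          ┗━━━━━━━━━━━━━━━━━━━━┛
                ┃                                
                ┃                                
                ┃                                
                ┃                                
                ┃                                
                ┃                                
                ┃                                
                ┃                                
                ┃                                
                ┃                                


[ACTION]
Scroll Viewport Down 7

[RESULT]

                ┃█········█┃.................~..┃
                ┏━━━━━━━━━━┃.................~~~┃
                ┃ FileBrows┃.................~~.┃
                ┠──────────┃..................~.┃
                ┃> [-] app/┃...................^┃
                ┃    [+] da┃....................┃
                ┃    [+] co┃....................┃
                ┃          ┗━━━━━━━━━━━━━━━━━━━━┛
                ┃                                
                ┃                                
                ┃                                
                ┃                                
                ┃                                
                ┃                                
                ┃                                
                ┃                                
                ┃                                
                ┃                                
                ┃                                
                ┃                                
                ┗━━━━━━━━━━━━━━━━━━━━━━━━━━━━━━━━
                                                 
                                                 


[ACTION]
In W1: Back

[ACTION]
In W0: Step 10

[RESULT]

                ┃········██┃.................~..┃
                ┏━━━━━━━━━━┃.................~~~┃
                ┃ FileBrows┃.................~~.┃
                ┠──────────┃..................~.┃
                ┃> [-] app/┃...................^┃
                ┃    [+] da┃....................┃
                ┃    [+] co┃....................┃
                ┃          ┗━━━━━━━━━━━━━━━━━━━━┛
                ┃                                
                ┃                                
                ┃                                
                ┃                                
                ┃                                
                ┃                                
                ┃                                
                ┃                                
                ┃                                
                ┃                                
                ┃                                
                ┃                                
                ┗━━━━━━━━━━━━━━━━━━━━━━━━━━━━━━━━
                                                 
                                                 


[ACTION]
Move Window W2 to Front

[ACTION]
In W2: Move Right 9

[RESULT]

                ┃········██┃........~........   ┃
                ┏━━━━━━━━━━┃........~~~......   ┃
                ┃ FileBrows┃........~~.......   ┃
                ┠──────────┃.........~.^♣♣...   ┃
                ┃> [-] app/┃..........^^♣♣♣..   ┃
                ┃    [+] da┃............^....   ┃
                ┃    [+] co┃.................   ┃
                ┃          ┗━━━━━━━━━━━━━━━━━━━━┛
                ┃                                
                ┃                                
                ┃                                
                ┃                                
                ┃                                
                ┃                                
                ┃                                
                ┃                                
                ┃                                
                ┃                                
                ┃                                
                ┃                                
                ┗━━━━━━━━━━━━━━━━━━━━━━━━━━━━━━━━
                                                 
                                                 
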